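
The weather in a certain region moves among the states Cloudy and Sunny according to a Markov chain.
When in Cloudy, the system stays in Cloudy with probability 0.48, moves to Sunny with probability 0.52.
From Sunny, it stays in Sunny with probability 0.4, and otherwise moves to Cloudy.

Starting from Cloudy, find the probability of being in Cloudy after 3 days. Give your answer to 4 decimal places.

0.5349

Propagate the distribution vector 3 days from Cloudy.
After 0 days: (1.0000, 0.0000)
After 1 day: (0.4800, 0.5200)
After 2 days: (0.5424, 0.4576)
After 3 days: (0.5349, 0.4651)
P(in Cloudy after 3 days) = 0.5349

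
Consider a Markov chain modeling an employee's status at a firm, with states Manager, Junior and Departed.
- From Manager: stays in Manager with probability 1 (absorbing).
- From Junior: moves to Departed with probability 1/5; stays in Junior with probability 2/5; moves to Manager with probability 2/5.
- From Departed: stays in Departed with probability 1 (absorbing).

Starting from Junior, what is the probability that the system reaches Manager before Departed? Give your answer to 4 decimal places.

Let h(s) be the probability of absorption at Manager starting from transient state s. Then h(Manager) = 1 and h(Departed) = 0. By first-step analysis:
h(Junior) = 0.4·1 + 0.4·h(Junior) + 0.2·0
Solving: h(Junior) = 0.6667.
Starting from Junior, the probability is 0.6667.

0.6667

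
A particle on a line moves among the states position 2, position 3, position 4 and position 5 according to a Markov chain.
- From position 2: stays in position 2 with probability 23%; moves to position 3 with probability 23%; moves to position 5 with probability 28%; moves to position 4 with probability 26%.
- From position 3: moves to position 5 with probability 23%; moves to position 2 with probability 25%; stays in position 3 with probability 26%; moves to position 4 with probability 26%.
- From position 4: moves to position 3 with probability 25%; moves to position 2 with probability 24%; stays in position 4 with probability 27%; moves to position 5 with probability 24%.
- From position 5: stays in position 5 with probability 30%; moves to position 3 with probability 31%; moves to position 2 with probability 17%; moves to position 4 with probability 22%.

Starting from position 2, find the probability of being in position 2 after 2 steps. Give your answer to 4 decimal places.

0.2204

Propagate the distribution vector 2 steps from position 2.
After 0 steps: (1.0000, 0.0000, 0.0000, 0.0000)
After 1 step: (0.2300, 0.2300, 0.2600, 0.2800)
After 2 steps: (0.2204, 0.2645, 0.2514, 0.2637)
P(in position 2 after 2 steps) = 0.2204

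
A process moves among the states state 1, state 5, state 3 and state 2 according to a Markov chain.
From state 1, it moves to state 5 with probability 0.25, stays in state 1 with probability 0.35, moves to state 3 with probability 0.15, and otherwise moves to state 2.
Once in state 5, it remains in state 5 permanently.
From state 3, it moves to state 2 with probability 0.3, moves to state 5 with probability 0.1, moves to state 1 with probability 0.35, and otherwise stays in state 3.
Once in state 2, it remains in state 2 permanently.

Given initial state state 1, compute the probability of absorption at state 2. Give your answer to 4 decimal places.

Let h(s) be the probability of absorption at state 2 starting from transient state s. Then h(state 2) = 1 and h(state 5) = 0. By first-step analysis:
h(state 1) = 0.35·h(state 1) + 0.25·0 + 0.15·h(state 3) + 0.25·1
h(state 3) = 0.35·h(state 1) + 0.1·0 + 0.25·h(state 3) + 0.3·1
Solving: h(state 1) = 0.5345, h(state 3) = 0.6494.
Starting from state 1, the probability is 0.5345.

0.5345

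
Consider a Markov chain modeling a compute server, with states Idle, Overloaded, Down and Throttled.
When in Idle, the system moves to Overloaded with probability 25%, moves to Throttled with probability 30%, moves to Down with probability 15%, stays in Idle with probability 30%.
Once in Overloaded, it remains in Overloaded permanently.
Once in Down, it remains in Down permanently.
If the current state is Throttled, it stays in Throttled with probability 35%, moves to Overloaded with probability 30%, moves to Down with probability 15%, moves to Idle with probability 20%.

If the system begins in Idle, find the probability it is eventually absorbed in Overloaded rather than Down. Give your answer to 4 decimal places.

Let h(s) be the probability of absorption at Overloaded starting from transient state s. Then h(Overloaded) = 1 and h(Down) = 0. By first-step analysis:
h(Idle) = 0.3·h(Idle) + 0.25·1 + 0.15·0 + 0.3·h(Throttled)
h(Throttled) = 0.2·h(Idle) + 0.3·1 + 0.15·0 + 0.35·h(Throttled)
Solving: h(Idle) = 0.6392, h(Throttled) = 0.6582.
Starting from Idle, the probability is 0.6392.

0.6392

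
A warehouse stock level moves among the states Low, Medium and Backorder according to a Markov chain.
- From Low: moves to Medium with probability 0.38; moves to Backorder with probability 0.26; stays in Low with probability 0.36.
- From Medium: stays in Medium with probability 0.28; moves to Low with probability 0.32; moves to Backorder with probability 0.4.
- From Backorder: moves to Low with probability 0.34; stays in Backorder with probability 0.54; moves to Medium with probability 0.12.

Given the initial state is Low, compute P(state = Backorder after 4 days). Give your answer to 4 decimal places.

Propagate the distribution vector 4 days from Low.
After 0 days: (1.0000, 0.0000, 0.0000)
After 1 day: (0.3600, 0.3800, 0.2600)
After 2 days: (0.3396, 0.2744, 0.3860)
After 3 days: (0.3413, 0.2522, 0.4065)
After 4 days: (0.3418, 0.2491, 0.4091)
P(in Backorder after 4 days) = 0.4091

0.4091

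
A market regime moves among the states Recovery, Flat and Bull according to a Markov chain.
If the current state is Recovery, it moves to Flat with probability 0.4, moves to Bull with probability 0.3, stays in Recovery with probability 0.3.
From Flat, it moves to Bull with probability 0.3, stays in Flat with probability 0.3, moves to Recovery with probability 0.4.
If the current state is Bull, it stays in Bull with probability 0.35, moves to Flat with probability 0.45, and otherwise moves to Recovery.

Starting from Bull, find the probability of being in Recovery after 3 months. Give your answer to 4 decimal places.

Propagate the distribution vector 3 months from Bull.
After 0 months: (0.0000, 0.0000, 1.0000)
After 1 month: (0.2000, 0.4500, 0.3500)
After 2 months: (0.3100, 0.3725, 0.3175)
After 3 months: (0.3055, 0.3786, 0.3159)
P(in Recovery after 3 months) = 0.3055

0.3055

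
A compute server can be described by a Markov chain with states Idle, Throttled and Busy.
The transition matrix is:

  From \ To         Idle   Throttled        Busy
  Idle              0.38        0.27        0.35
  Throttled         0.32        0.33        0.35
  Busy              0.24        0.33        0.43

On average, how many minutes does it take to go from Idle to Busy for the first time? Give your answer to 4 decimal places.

2.8571

Let t(s) be the expected number of minutes to first reach Busy from state s, with t(Busy) = 0. Conditioning on the first minute:
t(Idle) = 1 + 0.38·t(Idle) + 0.27·t(Throttled)
t(Throttled) = 1 + 0.32·t(Idle) + 0.33·t(Throttled)
Solving: t(Idle) = 2.8571, t(Throttled) = 2.8571.
Expected minutes from Idle to Busy: 2.8571.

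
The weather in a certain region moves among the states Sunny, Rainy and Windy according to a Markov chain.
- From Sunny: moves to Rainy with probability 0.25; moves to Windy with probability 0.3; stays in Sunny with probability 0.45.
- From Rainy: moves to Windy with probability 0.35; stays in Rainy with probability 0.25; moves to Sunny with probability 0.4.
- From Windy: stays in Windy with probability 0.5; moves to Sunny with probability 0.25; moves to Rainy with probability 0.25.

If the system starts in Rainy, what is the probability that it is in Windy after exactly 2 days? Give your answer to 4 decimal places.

0.3825

Sum over the intermediate state after 1 day:
P = P(Rainy→Sunny)·P(Sunny→Windy) + P(Rainy→Rainy)·P(Rainy→Windy) + P(Rainy→Windy)·P(Windy→Windy)
  = 0.4×0.3 + 0.25×0.35 + 0.35×0.5
  = 0.1200 + 0.0875 + 0.1750 = 0.3825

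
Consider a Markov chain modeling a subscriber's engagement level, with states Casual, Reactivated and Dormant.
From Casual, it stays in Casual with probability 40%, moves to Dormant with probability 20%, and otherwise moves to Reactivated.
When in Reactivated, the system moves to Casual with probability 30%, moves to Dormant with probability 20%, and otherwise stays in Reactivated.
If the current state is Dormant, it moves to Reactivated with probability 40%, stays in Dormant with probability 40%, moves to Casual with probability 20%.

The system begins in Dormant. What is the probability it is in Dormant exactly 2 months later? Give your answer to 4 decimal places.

Sum over the intermediate state after 1 month:
P = P(Dormant→Casual)·P(Casual→Dormant) + P(Dormant→Reactivated)·P(Reactivated→Dormant) + P(Dormant→Dormant)·P(Dormant→Dormant)
  = 0.2×0.2 + 0.4×0.2 + 0.4×0.4
  = 0.0400 + 0.0800 + 0.1600 = 0.2800

0.2800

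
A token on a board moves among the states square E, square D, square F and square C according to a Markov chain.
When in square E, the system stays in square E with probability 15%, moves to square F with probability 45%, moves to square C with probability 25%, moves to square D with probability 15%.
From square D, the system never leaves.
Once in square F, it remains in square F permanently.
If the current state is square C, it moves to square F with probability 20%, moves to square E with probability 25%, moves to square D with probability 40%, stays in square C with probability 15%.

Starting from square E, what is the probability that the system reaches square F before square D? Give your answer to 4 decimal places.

Let h(s) be the probability of absorption at square F starting from transient state s. Then h(square F) = 1 and h(square D) = 0. By first-step analysis:
h(square E) = 0.15·h(square E) + 0.15·0 + 0.45·1 + 0.25·h(square C)
h(square C) = 0.25·h(square E) + 0.4·0 + 0.2·1 + 0.15·h(square C)
Solving: h(square E) = 0.6553, h(square C) = 0.4280.
Starting from square E, the probability is 0.6553.

0.6553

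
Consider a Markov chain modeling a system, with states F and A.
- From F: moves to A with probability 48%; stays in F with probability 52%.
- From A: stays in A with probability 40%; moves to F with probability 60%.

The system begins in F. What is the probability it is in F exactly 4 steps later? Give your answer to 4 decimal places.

0.5556

Propagate the distribution vector 4 steps from F.
After 0 steps: (1.0000, 0.0000)
After 1 step: (0.5200, 0.4800)
After 2 steps: (0.5584, 0.4416)
After 3 steps: (0.5553, 0.4447)
After 4 steps: (0.5556, 0.4444)
P(in F after 4 steps) = 0.5556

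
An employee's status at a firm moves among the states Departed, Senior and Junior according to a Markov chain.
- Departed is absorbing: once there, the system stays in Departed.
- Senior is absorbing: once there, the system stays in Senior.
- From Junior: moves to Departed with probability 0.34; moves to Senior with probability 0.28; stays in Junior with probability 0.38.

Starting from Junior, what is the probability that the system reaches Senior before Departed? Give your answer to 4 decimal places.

Let h(s) be the probability of absorption at Senior starting from transient state s. Then h(Senior) = 1 and h(Departed) = 0. By first-step analysis:
h(Junior) = 0.34·0 + 0.28·1 + 0.38·h(Junior)
Solving: h(Junior) = 0.4516.
Starting from Junior, the probability is 0.4516.

0.4516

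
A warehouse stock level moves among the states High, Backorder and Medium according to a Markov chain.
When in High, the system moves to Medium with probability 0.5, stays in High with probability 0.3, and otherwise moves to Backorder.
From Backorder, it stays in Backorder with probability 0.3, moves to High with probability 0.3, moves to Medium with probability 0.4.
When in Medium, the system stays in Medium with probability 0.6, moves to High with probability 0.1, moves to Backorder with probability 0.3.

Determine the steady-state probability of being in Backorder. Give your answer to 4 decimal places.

Let the stationary distribution be π with π = πP and π_1 + π_2 + π_3 = 1.
π_1 = 0.3·π_1 + 0.3·π_2 + 0.1·π_3
π_2 = 0.2·π_1 + 0.3·π_2 + 0.3·π_3
Solving with the normalization constraint gives π = (0.1951, 0.2805, 0.5244).
So the stationary probability of Backorder is 0.2805.

0.2805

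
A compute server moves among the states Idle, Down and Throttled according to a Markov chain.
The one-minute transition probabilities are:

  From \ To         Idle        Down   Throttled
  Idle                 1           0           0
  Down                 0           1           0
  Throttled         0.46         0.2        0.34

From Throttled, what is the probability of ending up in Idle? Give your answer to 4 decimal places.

0.6970

Let h(s) be the probability of absorption at Idle starting from transient state s. Then h(Idle) = 1 and h(Down) = 0. By first-step analysis:
h(Throttled) = 0.46·1 + 0.2·0 + 0.34·h(Throttled)
Solving: h(Throttled) = 0.6970.
Starting from Throttled, the probability is 0.6970.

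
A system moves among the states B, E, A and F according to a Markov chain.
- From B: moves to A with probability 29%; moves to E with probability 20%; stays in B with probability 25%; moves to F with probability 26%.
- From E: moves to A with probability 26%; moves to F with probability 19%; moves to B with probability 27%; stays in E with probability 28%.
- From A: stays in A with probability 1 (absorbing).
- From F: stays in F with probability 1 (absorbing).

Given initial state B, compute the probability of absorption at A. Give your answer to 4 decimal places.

Let h(s) be the probability of absorption at A starting from transient state s. Then h(A) = 1 and h(F) = 0. By first-step analysis:
h(B) = 0.25·h(B) + 0.2·h(E) + 0.29·1 + 0.26·0
h(E) = 0.27·h(B) + 0.28·h(E) + 0.26·1 + 0.19·0
Solving: h(B) = 0.5366, h(E) = 0.5623.
Starting from B, the probability is 0.5366.

0.5366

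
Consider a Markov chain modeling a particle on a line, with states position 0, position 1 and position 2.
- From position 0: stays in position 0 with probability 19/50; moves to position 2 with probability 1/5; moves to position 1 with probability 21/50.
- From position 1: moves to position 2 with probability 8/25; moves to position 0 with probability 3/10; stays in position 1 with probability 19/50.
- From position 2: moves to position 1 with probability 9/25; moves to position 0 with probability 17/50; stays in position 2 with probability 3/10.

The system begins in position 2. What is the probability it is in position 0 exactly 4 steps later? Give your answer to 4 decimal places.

Propagate the distribution vector 4 steps from position 2.
After 0 steps: (0.0000, 0.0000, 1.0000)
After 1 step: (0.3400, 0.3600, 0.3000)
After 2 steps: (0.3392, 0.3876, 0.2732)
After 3 steps: (0.3381, 0.3881, 0.2738)
After 4 steps: (0.3380, 0.3880, 0.2740)
P(in position 0 after 4 steps) = 0.3380

0.3380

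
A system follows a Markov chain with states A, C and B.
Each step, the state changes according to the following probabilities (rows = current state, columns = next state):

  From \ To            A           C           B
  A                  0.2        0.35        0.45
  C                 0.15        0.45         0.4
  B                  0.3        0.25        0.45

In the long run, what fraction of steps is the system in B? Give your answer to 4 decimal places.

0.4330

Let the stationary distribution be π with π = πP and π_1 + π_2 + π_3 = 1.
π_1 = 0.2·π_1 + 0.15·π_2 + 0.3·π_3
π_2 = 0.35·π_1 + 0.45·π_2 + 0.25·π_3
Solving with the normalization constraint gives π = (0.2263, 0.3408, 0.4330).
So the stationary probability of B is 0.4330.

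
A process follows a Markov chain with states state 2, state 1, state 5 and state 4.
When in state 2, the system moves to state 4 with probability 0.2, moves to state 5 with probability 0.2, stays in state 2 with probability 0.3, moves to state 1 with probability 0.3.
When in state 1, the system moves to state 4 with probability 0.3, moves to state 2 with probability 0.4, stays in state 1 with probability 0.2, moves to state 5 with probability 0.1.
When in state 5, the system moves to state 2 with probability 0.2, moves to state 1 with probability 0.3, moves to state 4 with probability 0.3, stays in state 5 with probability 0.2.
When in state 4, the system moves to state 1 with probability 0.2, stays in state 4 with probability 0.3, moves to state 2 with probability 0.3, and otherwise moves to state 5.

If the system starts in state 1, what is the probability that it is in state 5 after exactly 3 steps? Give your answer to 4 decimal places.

Propagate the distribution vector 3 steps from state 1.
After 0 steps: (0.0000, 1.0000, 0.0000, 0.0000)
After 1 step: (0.4000, 0.2000, 0.1000, 0.3000)
After 2 steps: (0.3100, 0.2500, 0.1800, 0.2600)
After 3 steps: (0.3070, 0.2490, 0.1750, 0.2690)
P(in state 5 after 3 steps) = 0.1750

0.1750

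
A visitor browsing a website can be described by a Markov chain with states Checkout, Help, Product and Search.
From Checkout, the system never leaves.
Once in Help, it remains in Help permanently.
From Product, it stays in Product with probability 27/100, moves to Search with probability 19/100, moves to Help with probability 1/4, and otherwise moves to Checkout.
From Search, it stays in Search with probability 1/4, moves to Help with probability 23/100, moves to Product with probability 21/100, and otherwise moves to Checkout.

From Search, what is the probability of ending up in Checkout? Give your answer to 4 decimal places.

Let h(s) be the probability of absorption at Checkout starting from transient state s. Then h(Checkout) = 1 and h(Help) = 0. By first-step analysis:
h(Product) = 0.29·1 + 0.25·0 + 0.27·h(Product) + 0.19·h(Search)
h(Search) = 0.31·1 + 0.23·0 + 0.21·h(Product) + 0.25·h(Search)
Solving: h(Product) = 0.5445, h(Search) = 0.5658.
Starting from Search, the probability is 0.5658.

0.5658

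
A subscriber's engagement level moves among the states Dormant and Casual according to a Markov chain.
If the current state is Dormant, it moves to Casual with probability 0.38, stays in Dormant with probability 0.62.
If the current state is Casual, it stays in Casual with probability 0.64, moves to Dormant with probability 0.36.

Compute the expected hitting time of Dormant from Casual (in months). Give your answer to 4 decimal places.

Let t(s) be the expected number of months to first reach Dormant from state s, with t(Dormant) = 0. Conditioning on the first month:
t(Casual) = 1 + 0.64·t(Casual)
Solving: t(Casual) = 2.7778.
Expected months from Casual to Dormant: 2.7778.

2.7778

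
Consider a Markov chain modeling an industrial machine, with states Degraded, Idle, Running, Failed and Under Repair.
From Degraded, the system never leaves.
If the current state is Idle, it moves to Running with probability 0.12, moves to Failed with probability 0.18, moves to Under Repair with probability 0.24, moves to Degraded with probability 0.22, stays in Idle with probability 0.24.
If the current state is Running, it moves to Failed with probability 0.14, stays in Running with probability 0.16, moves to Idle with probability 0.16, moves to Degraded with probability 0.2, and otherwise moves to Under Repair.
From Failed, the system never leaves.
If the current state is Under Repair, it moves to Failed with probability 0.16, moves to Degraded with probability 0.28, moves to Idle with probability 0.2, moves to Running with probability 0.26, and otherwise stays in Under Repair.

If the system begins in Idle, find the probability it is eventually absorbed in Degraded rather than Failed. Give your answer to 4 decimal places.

0.5765

Let h(s) be the probability of absorption at Degraded starting from transient state s. Then h(Degraded) = 1 and h(Failed) = 0. By first-step analysis:
h(Idle) = 0.22·1 + 0.24·h(Idle) + 0.12·h(Running) + 0.18·0 + 0.24·h(Under Repair)
h(Running) = 0.2·1 + 0.16·h(Idle) + 0.16·h(Running) + 0.14·0 + 0.34·h(Under Repair)
h(Under Repair) = 0.28·1 + 0.2·h(Idle) + 0.26·h(Running) + 0.16·0 + 0.1·h(Under Repair)
Solving: h(Idle) = 0.5765, h(Running) = 0.5953, h(Under Repair) = 0.6112.
Starting from Idle, the probability is 0.5765.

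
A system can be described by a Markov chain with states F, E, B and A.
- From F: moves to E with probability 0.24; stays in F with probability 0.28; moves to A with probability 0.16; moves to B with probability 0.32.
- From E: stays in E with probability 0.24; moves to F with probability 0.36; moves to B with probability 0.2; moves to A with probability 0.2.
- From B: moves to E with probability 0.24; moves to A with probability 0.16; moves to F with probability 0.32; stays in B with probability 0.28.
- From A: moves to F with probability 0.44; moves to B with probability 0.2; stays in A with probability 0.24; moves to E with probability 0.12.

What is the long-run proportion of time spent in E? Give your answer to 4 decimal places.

Let the stationary distribution be π with π = πP and π_1 + π_2 + π_3 + π_4 = 1.
π_1 = 0.28·π_1 + 0.36·π_2 + 0.32·π_3 + 0.44·π_4
π_2 = 0.24·π_1 + 0.24·π_2 + 0.24·π_3 + 0.12·π_4
π_3 = 0.32·π_1 + 0.2·π_2 + 0.28·π_3 + 0.2·π_4
Solving with the normalization constraint gives π = (0.3372, 0.2180, 0.2614, 0.1834).
So the stationary probability of E is 0.2180.

0.2180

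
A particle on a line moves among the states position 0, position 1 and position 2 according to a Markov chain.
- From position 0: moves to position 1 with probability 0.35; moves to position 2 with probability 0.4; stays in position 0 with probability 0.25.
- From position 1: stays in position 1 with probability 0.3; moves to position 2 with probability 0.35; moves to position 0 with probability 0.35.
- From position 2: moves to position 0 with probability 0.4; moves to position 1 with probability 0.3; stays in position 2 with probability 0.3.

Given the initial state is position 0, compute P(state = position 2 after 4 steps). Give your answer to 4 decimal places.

Propagate the distribution vector 4 steps from position 0.
After 0 steps: (1.0000, 0.0000, 0.0000)
After 1 step: (0.2500, 0.3500, 0.4000)
After 2 steps: (0.3450, 0.3125, 0.3425)
After 3 steps: (0.3326, 0.3173, 0.3501)
After 4 steps: (0.3342, 0.3166, 0.3491)
P(in position 2 after 4 steps) = 0.3491

0.3491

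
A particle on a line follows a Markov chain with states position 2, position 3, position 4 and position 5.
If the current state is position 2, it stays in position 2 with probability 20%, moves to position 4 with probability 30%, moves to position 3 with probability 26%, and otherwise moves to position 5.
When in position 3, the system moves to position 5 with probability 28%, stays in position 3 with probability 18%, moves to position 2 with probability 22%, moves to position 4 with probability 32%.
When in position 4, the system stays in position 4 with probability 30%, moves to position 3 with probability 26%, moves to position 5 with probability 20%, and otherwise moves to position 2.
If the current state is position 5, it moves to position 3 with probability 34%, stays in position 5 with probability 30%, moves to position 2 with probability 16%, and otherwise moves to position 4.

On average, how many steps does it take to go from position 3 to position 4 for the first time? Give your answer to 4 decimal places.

3.5373

Let t(s) be the expected number of steps to first reach position 4 from state s, with t(position 4) = 0. Conditioning on the first step:
t(position 2) = 1 + 0.2·t(position 2) + 0.26·t(position 3) + 0.24·t(position 5)
t(position 3) = 1 + 0.22·t(position 2) + 0.18·t(position 3) + 0.28·t(position 5)
t(position 5) = 1 + 0.16·t(position 2) + 0.34·t(position 3) + 0.3·t(position 5)
Solving: t(position 2) = 3.5898, t(position 3) = 3.5373, t(position 5) = 3.9672.
Expected steps from position 3 to position 4: 3.5373.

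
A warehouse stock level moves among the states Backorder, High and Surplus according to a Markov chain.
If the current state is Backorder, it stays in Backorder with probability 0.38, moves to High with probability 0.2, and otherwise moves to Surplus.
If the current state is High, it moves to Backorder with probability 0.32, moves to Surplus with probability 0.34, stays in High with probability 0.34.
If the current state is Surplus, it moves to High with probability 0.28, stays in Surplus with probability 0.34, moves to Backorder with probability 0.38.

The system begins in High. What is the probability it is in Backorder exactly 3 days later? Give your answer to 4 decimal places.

Propagate the distribution vector 3 days from High.
After 0 days: (0.0000, 1.0000, 0.0000)
After 1 day: (0.3200, 0.3400, 0.3400)
After 2 days: (0.3596, 0.2748, 0.3656)
After 3 days: (0.3635, 0.2677, 0.3688)
P(in Backorder after 3 days) = 0.3635

0.3635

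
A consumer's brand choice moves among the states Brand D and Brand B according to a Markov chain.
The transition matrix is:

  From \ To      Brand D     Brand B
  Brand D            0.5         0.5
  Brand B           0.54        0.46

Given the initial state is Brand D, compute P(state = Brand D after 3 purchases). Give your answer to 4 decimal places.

Propagate the distribution vector 3 purchases from Brand D.
After 0 purchases: (1.0000, 0.0000)
After 1 purchase: (0.5000, 0.5000)
After 2 purchases: (0.5200, 0.4800)
After 3 purchases: (0.5192, 0.4808)
P(in Brand D after 3 purchases) = 0.5192

0.5192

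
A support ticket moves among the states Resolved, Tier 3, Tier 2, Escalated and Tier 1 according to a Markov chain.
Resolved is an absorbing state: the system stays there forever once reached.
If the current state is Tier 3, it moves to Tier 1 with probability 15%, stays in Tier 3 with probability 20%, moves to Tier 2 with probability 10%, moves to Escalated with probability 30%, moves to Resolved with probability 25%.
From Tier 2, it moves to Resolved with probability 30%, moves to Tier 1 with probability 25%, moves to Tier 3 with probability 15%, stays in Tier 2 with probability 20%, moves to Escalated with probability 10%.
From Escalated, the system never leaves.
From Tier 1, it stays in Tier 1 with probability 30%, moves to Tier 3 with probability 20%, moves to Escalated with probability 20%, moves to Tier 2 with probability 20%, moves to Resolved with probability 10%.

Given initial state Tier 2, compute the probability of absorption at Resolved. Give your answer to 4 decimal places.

0.6044

Let h(s) be the probability of absorption at Resolved starting from transient state s. Then h(Resolved) = 1 and h(Escalated) = 0. By first-step analysis:
h(Tier 3) = 0.25·1 + 0.2·h(Tier 3) + 0.1·h(Tier 2) + 0.3·0 + 0.15·h(Tier 1)
h(Tier 2) = 0.3·1 + 0.15·h(Tier 3) + 0.2·h(Tier 2) + 0.1·0 + 0.25·h(Tier 1)
h(Tier 1) = 0.1·1 + 0.2·h(Tier 3) + 0.2·h(Tier 2) + 0.2·0 + 0.3·h(Tier 1)
Solving: h(Tier 3) = 0.4725, h(Tier 2) = 0.6044, h(Tier 1) = 0.4505.
Starting from Tier 2, the probability is 0.6044.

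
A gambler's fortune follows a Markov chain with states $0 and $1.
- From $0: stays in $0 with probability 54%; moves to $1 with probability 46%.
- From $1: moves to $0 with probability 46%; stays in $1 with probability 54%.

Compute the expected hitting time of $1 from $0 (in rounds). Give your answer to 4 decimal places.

Let t(s) be the expected number of rounds to first reach $1 from state s, with t($1) = 0. Conditioning on the first round:
t($0) = 1 + 0.54·t($0)
Solving: t($0) = 2.1739.
Expected rounds from $0 to $1: 2.1739.

2.1739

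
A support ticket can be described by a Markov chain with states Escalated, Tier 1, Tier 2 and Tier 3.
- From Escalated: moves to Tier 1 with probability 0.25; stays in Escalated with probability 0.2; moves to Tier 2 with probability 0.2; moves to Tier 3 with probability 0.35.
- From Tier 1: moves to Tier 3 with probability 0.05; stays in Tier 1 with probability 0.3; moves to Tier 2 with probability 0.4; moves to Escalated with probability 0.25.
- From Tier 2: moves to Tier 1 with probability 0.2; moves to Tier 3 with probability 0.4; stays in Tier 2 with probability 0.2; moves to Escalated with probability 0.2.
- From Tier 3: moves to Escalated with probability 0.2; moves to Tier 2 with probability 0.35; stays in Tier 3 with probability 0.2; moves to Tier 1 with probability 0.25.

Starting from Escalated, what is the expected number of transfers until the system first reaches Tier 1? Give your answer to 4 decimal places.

4.2081

Let t(s) be the expected number of transfers to first reach Tier 1 from state s, with t(Tier 1) = 0. Conditioning on the first transfer:
t(Escalated) = 1 + 0.2·t(Escalated) + 0.2·t(Tier 2) + 0.35·t(Tier 3)
t(Tier 2) = 1 + 0.2·t(Escalated) + 0.2·t(Tier 2) + 0.4·t(Tier 3)
t(Tier 3) = 1 + 0.2·t(Escalated) + 0.35·t(Tier 2) + 0.2·t(Tier 3)
Solving: t(Escalated) = 4.2081, t(Tier 2) = 4.4199, t(Tier 3) = 4.2357.
Expected transfers from Escalated to Tier 1: 4.2081.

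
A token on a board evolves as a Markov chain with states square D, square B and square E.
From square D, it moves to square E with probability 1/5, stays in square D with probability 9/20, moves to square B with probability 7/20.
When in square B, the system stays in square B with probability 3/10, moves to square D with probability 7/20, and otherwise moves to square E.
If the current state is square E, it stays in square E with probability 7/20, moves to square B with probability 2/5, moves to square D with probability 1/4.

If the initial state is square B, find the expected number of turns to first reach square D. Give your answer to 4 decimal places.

3.1746

Let t(s) be the expected number of turns to first reach square D from state s, with t(square D) = 0. Conditioning on the first turn:
t(square B) = 1 + 0.3·t(square B) + 0.35·t(square E)
t(square E) = 1 + 0.4·t(square B) + 0.35·t(square E)
Solving: t(square B) = 3.1746, t(square E) = 3.4921.
Expected turns from square B to square D: 3.1746.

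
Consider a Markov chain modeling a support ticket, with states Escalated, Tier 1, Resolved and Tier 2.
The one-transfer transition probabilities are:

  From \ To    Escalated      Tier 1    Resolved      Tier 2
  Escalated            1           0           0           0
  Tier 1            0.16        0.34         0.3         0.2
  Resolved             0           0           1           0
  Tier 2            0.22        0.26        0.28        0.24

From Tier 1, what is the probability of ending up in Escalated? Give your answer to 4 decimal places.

Let h(s) be the probability of absorption at Escalated starting from transient state s. Then h(Escalated) = 1 and h(Resolved) = 0. By first-step analysis:
h(Tier 1) = 0.16·1 + 0.34·h(Tier 1) + 0.3·0 + 0.2·h(Tier 2)
h(Tier 2) = 0.22·1 + 0.26·h(Tier 1) + 0.28·0 + 0.24·h(Tier 2)
Solving: h(Tier 1) = 0.3683, h(Tier 2) = 0.4155.
Starting from Tier 1, the probability is 0.3683.

0.3683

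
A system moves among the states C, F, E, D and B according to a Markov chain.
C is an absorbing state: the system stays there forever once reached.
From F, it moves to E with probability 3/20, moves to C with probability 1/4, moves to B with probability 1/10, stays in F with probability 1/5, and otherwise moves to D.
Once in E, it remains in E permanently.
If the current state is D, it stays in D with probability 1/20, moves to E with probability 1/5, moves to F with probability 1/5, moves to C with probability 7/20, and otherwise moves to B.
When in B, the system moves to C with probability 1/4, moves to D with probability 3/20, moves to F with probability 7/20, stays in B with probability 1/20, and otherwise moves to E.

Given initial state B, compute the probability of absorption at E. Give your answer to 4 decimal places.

Let h(s) be the probability of absorption at E starting from transient state s. Then h(E) = 1 and h(C) = 0. By first-step analysis:
h(F) = 0.25·0 + 0.2·h(F) + 0.15·1 + 0.3·h(D) + 0.1·h(B)
h(D) = 0.35·0 + 0.2·h(F) + 0.2·1 + 0.05·h(D) + 0.2·h(B)
h(B) = 0.25·0 + 0.35·h(F) + 0.2·1 + 0.15·h(D) + 0.05·h(B)
Solving: h(F) = 0.3801, h(D) = 0.3769, h(B) = 0.4101.
Starting from B, the probability is 0.4101.

0.4101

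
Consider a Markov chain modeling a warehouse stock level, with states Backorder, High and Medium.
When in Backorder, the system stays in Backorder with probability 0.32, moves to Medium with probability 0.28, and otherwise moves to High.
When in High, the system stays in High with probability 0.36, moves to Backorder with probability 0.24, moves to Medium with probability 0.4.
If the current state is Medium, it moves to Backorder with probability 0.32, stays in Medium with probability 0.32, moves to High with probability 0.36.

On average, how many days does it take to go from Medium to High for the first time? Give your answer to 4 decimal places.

Let t(s) be the expected number of days to first reach High from state s, with t(High) = 0. Conditioning on the first day:
t(Backorder) = 1 + 0.32·t(Backorder) + 0.28·t(Medium)
t(Medium) = 1 + 0.32·t(Backorder) + 0.32·t(Medium)
Solving: t(Backorder) = 2.5751, t(Medium) = 2.6824.
Expected days from Medium to High: 2.6824.

2.6824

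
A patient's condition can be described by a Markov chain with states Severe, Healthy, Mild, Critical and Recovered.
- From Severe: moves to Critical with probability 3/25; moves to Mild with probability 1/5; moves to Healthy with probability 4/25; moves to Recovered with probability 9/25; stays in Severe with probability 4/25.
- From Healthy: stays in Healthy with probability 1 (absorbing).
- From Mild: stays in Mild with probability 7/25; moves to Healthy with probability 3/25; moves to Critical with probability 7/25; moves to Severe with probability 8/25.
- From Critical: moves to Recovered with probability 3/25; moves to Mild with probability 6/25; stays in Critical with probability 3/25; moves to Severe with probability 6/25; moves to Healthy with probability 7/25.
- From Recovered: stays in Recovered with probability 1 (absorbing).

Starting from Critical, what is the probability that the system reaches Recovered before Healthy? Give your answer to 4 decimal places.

Let h(s) be the probability of absorption at Recovered starting from transient state s. Then h(Recovered) = 1 and h(Healthy) = 0. By first-step analysis:
h(Severe) = 0.16·h(Severe) + 0.16·0 + 0.2·h(Mild) + 0.12·h(Critical) + 0.36·1
h(Mild) = 0.32·h(Severe) + 0.12·0 + 0.28·h(Mild) + 0.28·h(Critical)
h(Critical) = 0.24·h(Severe) + 0.28·0 + 0.24·h(Mild) + 0.12·h(Critical) + 0.12·1
Solving: h(Severe) = 0.5876, h(Mild) = 0.4212, h(Critical) = 0.4115.
Starting from Critical, the probability is 0.4115.

0.4115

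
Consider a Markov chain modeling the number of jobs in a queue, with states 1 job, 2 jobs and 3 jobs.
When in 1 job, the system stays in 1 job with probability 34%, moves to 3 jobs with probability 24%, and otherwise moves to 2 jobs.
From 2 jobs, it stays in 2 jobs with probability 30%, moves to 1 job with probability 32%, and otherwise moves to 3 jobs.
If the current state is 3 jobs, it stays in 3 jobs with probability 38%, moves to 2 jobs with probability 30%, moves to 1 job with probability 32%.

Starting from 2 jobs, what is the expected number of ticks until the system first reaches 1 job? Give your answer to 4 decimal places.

Let t(s) be the expected number of ticks to first reach 1 job from state s, with t(1 job) = 0. Conditioning on the first tick:
t(2 jobs) = 1 + 0.3·t(2 jobs) + 0.38·t(3 jobs)
t(3 jobs) = 1 + 0.3·t(2 jobs) + 0.38·t(3 jobs)
Solving: t(2 jobs) = 3.1250, t(3 jobs) = 3.1250.
Expected ticks from 2 jobs to 1 job: 3.1250.

3.1250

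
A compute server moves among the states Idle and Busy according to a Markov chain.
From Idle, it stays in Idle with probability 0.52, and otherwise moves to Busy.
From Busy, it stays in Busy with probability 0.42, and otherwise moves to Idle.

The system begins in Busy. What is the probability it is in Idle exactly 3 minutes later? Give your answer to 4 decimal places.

0.5473

Propagate the distribution vector 3 minutes from Busy.
After 0 minutes: (0.0000, 1.0000)
After 1 minute: (0.5800, 0.4200)
After 2 minutes: (0.5452, 0.4548)
After 3 minutes: (0.5473, 0.4527)
P(in Idle after 3 minutes) = 0.5473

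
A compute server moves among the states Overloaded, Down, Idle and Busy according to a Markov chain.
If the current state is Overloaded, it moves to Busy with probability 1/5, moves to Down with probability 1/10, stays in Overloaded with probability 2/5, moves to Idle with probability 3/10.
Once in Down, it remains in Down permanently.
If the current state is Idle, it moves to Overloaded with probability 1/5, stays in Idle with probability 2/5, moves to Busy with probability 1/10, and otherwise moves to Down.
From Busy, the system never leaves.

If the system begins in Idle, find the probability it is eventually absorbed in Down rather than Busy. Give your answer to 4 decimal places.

Let h(s) be the probability of absorption at Down starting from transient state s. Then h(Down) = 1 and h(Busy) = 0. By first-step analysis:
h(Overloaded) = 0.4·h(Overloaded) + 0.1·1 + 0.3·h(Idle) + 0.2·0
h(Idle) = 0.2·h(Overloaded) + 0.3·1 + 0.4·h(Idle) + 0.1·0
Solving: h(Overloaded) = 0.5000, h(Idle) = 0.6667.
Starting from Idle, the probability is 0.6667.

0.6667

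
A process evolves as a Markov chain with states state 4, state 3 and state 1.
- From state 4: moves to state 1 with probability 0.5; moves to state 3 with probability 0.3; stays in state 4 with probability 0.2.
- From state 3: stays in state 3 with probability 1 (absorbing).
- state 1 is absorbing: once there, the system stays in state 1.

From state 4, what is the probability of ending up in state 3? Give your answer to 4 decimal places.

0.3750

Let h(s) be the probability of absorption at state 3 starting from transient state s. Then h(state 3) = 1 and h(state 1) = 0. By first-step analysis:
h(state 4) = 0.2·h(state 4) + 0.3·1 + 0.5·0
Solving: h(state 4) = 0.3750.
Starting from state 4, the probability is 0.3750.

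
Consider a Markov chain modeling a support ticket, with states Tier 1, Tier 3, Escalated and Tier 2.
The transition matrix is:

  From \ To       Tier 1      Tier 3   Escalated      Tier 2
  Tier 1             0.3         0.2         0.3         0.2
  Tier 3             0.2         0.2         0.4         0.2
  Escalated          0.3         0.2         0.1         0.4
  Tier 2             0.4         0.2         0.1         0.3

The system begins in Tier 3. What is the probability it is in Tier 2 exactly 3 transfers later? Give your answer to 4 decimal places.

Propagate the distribution vector 3 transfers from Tier 3.
After 0 transfers: (0.0000, 1.0000, 0.0000, 0.0000)
After 1 transfer: (0.2000, 0.2000, 0.4000, 0.2000)
After 2 transfers: (0.3000, 0.2000, 0.2000, 0.3000)
After 3 transfers: (0.3100, 0.2000, 0.2200, 0.2700)
P(in Tier 2 after 3 transfers) = 0.2700

0.2700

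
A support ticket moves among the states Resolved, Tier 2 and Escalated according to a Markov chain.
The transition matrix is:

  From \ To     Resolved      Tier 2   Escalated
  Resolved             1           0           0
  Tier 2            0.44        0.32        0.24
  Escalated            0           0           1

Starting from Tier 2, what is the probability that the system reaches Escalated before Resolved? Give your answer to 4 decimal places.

Let h(s) be the probability of absorption at Escalated starting from transient state s. Then h(Escalated) = 1 and h(Resolved) = 0. By first-step analysis:
h(Tier 2) = 0.44·0 + 0.32·h(Tier 2) + 0.24·1
Solving: h(Tier 2) = 0.3529.
Starting from Tier 2, the probability is 0.3529.

0.3529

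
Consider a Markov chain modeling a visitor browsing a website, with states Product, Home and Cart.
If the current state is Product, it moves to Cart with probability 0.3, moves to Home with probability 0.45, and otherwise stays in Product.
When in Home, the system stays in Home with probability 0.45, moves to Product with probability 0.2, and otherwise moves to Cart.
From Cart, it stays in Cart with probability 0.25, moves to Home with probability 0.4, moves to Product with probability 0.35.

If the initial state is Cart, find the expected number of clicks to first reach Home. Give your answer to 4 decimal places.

Let t(s) be the expected number of clicks to first reach Home from state s, with t(Home) = 0. Conditioning on the first click:
t(Product) = 1 + 0.25·t(Product) + 0.3·t(Cart)
t(Cart) = 1 + 0.35·t(Product) + 0.25·t(Cart)
Solving: t(Product) = 2.2951, t(Cart) = 2.4044.
Expected clicks from Cart to Home: 2.4044.

2.4044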